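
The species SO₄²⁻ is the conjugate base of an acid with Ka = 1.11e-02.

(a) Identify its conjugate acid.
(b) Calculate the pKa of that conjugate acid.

(a) The conjugate acid is formed by adding one H⁺ to SO₄²⁻, giving HSO₄⁻. (b) pKa = -log(Ka) = -log(1.11e-02) = 1.95.

Conjugate acid: HSO₄⁻; pK_a = 1.95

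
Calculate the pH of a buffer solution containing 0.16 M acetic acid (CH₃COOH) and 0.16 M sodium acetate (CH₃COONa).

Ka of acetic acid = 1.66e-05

pKa = -log(1.66e-05) = 4.78. pH = pKa + log([A⁻]/[HA]) = 4.78 + log(0.16/0.16)

pH = 4.78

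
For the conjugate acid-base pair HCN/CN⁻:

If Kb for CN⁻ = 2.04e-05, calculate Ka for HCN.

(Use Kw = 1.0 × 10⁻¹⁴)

For a conjugate pair Ka × Kb = Kw, so Ka = Kw/Kb = 1.0 × 10⁻¹⁴ / 2.04e-05 = 4.90e-10.

K_a = 4.90e-10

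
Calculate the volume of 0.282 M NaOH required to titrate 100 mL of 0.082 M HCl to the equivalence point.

At equivalence: moles acid = moles base. moles HCl = 0.082 × 100/1000 = 0.0082 mol. V_base = moles / 0.282 × 1000 = 29.1 mL.

V_{base} = 29.1 mL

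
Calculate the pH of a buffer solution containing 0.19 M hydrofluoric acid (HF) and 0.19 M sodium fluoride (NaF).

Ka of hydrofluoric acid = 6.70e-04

pKa = -log(6.70e-04) = 3.17. pH = pKa + log([A⁻]/[HA]) = 3.17 + log(0.19/0.19)

pH = 3.17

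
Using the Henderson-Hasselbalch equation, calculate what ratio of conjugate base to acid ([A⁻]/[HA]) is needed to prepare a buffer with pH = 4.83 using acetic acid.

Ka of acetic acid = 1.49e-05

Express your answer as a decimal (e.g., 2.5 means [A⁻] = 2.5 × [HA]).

pKa = -log(1.49e-05) = 4.8268. pH = pKa + log([A⁻]/[HA]), so log([A⁻]/[HA]) = pH − pKa = 4.83 − 4.8268 = 0.0032. [A⁻]/[HA] = 10^(0.0032) = 1.01

[A⁻]/[HA] = 1.01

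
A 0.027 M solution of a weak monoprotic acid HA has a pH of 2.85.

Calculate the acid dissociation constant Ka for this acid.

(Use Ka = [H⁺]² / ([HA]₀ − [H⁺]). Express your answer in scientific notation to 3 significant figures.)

[H⁺] = 10^(−pH) = 10^(−2.85) = 1.413e-03 M. For HA ⇌ H⁺ + A⁻, Ka = [H⁺][A⁻]/[HA] = [H⁺]² / ([HA]₀ − [H⁺]) = (1.413e-03)² / (0.027 − 1.413e-03) = 7.80e-05.

K_a = 7.80e-05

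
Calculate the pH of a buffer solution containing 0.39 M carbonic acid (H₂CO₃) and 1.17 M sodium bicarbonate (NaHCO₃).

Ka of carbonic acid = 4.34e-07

pKa = -log(4.34e-07) = 6.36. pH = pKa + log([A⁻]/[HA]) = 6.36 + log(1.17/0.39)

pH = 6.84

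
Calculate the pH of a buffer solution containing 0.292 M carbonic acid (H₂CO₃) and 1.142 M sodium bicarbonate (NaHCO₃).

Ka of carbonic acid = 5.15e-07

pKa = -log(5.15e-07) = 6.29. pH = pKa + log([A⁻]/[HA]) = 6.29 + log(1.142/0.292)

pH = 6.88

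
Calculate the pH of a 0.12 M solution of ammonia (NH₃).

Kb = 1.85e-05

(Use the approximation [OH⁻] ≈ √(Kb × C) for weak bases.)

[OH⁻] = √(Kb × C) = √(1.85e-05 × 0.12) = 1.4900e-03. pOH = 2.83, pH = 14 - pOH

pH = 11.17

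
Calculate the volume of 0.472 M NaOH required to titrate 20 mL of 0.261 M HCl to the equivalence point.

At equivalence: moles acid = moles base. moles HCl = 0.261 × 20/1000 = 0.00522 mol. V_base = moles / 0.472 × 1000 = 11.1 mL.

V_{base} = 11.1 mL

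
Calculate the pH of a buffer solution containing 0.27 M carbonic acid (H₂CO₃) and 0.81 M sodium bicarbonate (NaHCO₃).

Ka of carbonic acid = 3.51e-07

pKa = -log(3.51e-07) = 6.45. pH = pKa + log([A⁻]/[HA]) = 6.45 + log(0.81/0.27)

pH = 6.93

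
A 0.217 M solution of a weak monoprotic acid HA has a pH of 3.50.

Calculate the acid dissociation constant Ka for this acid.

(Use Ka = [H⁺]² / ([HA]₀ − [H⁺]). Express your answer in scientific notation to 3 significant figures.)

[H⁺] = 10^(−pH) = 10^(−3.50) = 3.162e-04 M. For HA ⇌ H⁺ + A⁻, Ka = [H⁺][A⁻]/[HA] = [H⁺]² / ([HA]₀ − [H⁺]) = (3.162e-04)² / (0.217 − 3.162e-04) = 4.62e-07.

K_a = 4.62e-07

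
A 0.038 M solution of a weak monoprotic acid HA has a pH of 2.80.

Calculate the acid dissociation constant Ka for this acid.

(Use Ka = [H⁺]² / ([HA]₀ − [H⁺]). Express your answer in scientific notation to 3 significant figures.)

[H⁺] = 10^(−pH) = 10^(−2.80) = 1.585e-03 M. For HA ⇌ H⁺ + A⁻, Ka = [H⁺][A⁻]/[HA] = [H⁺]² / ([HA]₀ − [H⁺]) = (1.585e-03)² / (0.038 − 1.585e-03) = 6.90e-05.

K_a = 6.90e-05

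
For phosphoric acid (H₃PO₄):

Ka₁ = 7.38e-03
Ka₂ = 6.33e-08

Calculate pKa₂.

pKa₂ = -log(Ka₂) = -log(6.33e-08) = 7.20.

pK_{a2} = 7.20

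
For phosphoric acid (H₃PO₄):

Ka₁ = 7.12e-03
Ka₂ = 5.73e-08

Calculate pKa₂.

pKa₂ = -log(Ka₂) = -log(5.73e-08) = 7.24.

pK_{a2} = 7.24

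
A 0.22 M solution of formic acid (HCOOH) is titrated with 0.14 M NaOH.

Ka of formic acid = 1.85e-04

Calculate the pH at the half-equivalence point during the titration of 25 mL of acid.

At half-equivalence [HA] = [A⁻], so Henderson-Hasselbalch gives pH = pKa = -log(1.85e-04) = 3.73.

pH = pKa = 3.73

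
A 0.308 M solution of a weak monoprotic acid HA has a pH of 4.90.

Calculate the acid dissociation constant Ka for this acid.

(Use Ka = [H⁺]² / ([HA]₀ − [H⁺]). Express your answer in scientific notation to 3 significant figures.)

[H⁺] = 10^(−pH) = 10^(−4.90) = 1.259e-05 M. For HA ⇌ H⁺ + A⁻, Ka = [H⁺][A⁻]/[HA] = [H⁺]² / ([HA]₀ − [H⁺]) = (1.259e-05)² / (0.308 − 1.259e-05) = 5.15e-10.

K_a = 5.15e-10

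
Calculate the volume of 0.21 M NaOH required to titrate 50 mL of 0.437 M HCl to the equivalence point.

At equivalence: moles acid = moles base. moles HCl = 0.437 × 50/1000 = 0.02185 mol. V_base = moles / 0.21 × 1000 = 104.0 mL.

V_{base} = 104.0 mL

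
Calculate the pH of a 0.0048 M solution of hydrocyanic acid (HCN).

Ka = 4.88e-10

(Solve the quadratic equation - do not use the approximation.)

x² + Ka×x - Ka×C = 0. Using quadratic formula: [H⁺] = 1.5302e-06

pH = 5.82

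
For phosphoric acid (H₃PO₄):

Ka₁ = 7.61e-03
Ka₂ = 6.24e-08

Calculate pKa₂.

pKa₂ = -log(Ka₂) = -log(6.24e-08) = 7.20.

pK_{a2} = 7.20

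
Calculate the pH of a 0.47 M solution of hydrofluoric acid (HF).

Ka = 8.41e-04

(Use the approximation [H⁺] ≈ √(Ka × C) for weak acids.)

[H⁺] = √(Ka × C) = √(8.41e-04 × 0.47) = 1.9881e-02. pH = -log(1.9881e-02)

pH = 1.70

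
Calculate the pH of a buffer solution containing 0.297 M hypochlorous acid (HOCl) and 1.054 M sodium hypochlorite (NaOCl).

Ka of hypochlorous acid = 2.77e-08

pKa = -log(2.77e-08) = 7.56. pH = pKa + log([A⁻]/[HA]) = 7.56 + log(1.054/0.297)

pH = 8.11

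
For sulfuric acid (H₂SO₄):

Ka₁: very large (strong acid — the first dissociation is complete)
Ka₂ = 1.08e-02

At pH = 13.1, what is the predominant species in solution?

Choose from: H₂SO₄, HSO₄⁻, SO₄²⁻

The first dissociation is complete, so H₂SO₄ itself is never the predominant species in water; pKa₂ = -log(1.08e-02) = 1.97. For a polyprotic acid the predominant species crosses at each pKa: below pKa_n the protonated form dominates, above it the deprotonated form does. At pH = 13.1, the predominant species is SO₄²⁻.

SO₄²⁻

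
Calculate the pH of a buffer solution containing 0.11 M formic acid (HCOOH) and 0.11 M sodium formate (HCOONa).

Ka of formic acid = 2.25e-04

pKa = -log(2.25e-04) = 3.65. pH = pKa + log([A⁻]/[HA]) = 3.65 + log(0.11/0.11)

pH = 3.65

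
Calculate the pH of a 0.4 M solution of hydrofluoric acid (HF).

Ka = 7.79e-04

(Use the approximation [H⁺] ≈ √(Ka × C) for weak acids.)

[H⁺] = √(Ka × C) = √(7.79e-04 × 0.4) = 1.7652e-02. pH = -log(1.7652e-02)

pH = 1.75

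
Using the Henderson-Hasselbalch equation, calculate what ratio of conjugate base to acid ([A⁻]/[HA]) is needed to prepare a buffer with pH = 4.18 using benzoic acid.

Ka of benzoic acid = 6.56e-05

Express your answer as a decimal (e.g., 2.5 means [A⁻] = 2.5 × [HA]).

pKa = -log(6.56e-05) = 4.1831. pH = pKa + log([A⁻]/[HA]), so log([A⁻]/[HA]) = pH − pKa = 4.18 − 4.1831 = -0.0031. [A⁻]/[HA] = 10^(-0.0031) = 0.993

[A⁻]/[HA] = 0.993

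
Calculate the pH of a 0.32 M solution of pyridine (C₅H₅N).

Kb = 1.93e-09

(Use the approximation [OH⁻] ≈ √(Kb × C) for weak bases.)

[OH⁻] = √(Kb × C) = √(1.93e-09 × 0.32) = 2.4852e-05. pOH = 4.60, pH = 14 - pOH

pH = 9.40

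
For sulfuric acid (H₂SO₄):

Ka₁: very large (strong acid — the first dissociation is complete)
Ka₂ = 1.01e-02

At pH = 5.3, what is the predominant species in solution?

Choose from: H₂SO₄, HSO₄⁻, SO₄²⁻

The first dissociation is complete, so H₂SO₄ itself is never the predominant species in water; pKa₂ = -log(1.01e-02) = 2.00. For a polyprotic acid the predominant species crosses at each pKa: below pKa_n the protonated form dominates, above it the deprotonated form does. At pH = 5.3, the predominant species is SO₄²⁻.

SO₄²⁻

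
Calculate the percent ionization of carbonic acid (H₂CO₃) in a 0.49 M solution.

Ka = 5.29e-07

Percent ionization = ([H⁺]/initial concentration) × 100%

Using Ka equilibrium: x² + Ka×x - Ka×C = 0. Solving: [H⁺] = 5.0886e-04. Percent = (5.0886e-04/0.49) × 100

Percent ionization = 0.104%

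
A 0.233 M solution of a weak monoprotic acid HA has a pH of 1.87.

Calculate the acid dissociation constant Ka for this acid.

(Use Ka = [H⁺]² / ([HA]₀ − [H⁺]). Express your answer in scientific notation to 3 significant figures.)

[H⁺] = 10^(−pH) = 10^(−1.87) = 1.349e-02 M. For HA ⇌ H⁺ + A⁻, Ka = [H⁺][A⁻]/[HA] = [H⁺]² / ([HA]₀ − [H⁺]) = (1.349e-02)² / (0.233 − 1.349e-02) = 8.29e-04.

K_a = 8.29e-04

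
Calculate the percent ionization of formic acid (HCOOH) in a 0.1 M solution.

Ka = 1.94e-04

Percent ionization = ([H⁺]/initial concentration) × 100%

Using Ka equilibrium: x² + Ka×x - Ka×C = 0. Solving: [H⁺] = 4.3086e-03. Percent = (4.3086e-03/0.1) × 100

Percent ionization = 4.31%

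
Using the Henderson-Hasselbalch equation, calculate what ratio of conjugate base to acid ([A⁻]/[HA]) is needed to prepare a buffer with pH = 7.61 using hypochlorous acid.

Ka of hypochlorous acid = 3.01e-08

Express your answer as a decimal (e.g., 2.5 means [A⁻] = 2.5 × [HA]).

pKa = -log(3.01e-08) = 7.5214. pH = pKa + log([A⁻]/[HA]), so log([A⁻]/[HA]) = pH − pKa = 7.61 − 7.5214 = 0.0886. [A⁻]/[HA] = 10^(0.0886) = 1.23

[A⁻]/[HA] = 1.23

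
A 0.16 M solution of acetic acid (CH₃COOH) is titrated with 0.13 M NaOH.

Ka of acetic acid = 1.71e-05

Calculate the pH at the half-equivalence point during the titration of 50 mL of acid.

At half-equivalence [HA] = [A⁻], so Henderson-Hasselbalch gives pH = pKa = -log(1.71e-05) = 4.77.

pH = pKa = 4.77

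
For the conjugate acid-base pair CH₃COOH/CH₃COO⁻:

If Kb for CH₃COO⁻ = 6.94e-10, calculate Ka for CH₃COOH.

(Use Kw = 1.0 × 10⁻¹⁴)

For a conjugate pair Ka × Kb = Kw, so Ka = Kw/Kb = 1.0 × 10⁻¹⁴ / 6.94e-10 = 1.44e-05.

K_a = 1.44e-05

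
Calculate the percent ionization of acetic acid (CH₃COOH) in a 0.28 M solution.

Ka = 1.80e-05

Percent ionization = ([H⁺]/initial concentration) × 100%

Using Ka equilibrium: x² + Ka×x - Ka×C = 0. Solving: [H⁺] = 2.2360e-03. Percent = (2.2360e-03/0.28) × 100

Percent ionization = 0.799%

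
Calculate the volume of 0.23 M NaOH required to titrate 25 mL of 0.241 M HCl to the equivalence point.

At equivalence: moles acid = moles base. moles HCl = 0.241 × 25/1000 = 0.006025 mol. V_base = moles / 0.23 × 1000 = 26.2 mL.

V_{base} = 26.2 mL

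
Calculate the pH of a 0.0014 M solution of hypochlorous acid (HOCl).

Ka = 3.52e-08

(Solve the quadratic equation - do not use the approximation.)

x² + Ka×x - Ka×C = 0. Using quadratic formula: [H⁺] = 7.0024e-06

pH = 5.15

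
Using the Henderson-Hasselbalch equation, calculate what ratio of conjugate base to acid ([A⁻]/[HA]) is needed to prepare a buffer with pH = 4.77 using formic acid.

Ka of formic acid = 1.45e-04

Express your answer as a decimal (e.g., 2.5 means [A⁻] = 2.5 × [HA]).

pKa = -log(1.45e-04) = 3.8386. pH = pKa + log([A⁻]/[HA]), so log([A⁻]/[HA]) = pH − pKa = 4.77 − 3.8386 = 0.9314. [A⁻]/[HA] = 10^(0.9314) = 8.54

[A⁻]/[HA] = 8.54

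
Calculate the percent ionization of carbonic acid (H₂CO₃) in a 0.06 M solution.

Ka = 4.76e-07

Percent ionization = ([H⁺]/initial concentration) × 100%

Using Ka equilibrium: x² + Ka×x - Ka×C = 0. Solving: [H⁺] = 1.6876e-04. Percent = (1.6876e-04/0.06) × 100

Percent ionization = 0.281%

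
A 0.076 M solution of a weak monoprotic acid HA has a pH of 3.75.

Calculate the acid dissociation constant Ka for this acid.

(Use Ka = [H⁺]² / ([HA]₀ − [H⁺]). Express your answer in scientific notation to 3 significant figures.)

[H⁺] = 10^(−pH) = 10^(−3.75) = 1.778e-04 M. For HA ⇌ H⁺ + A⁻, Ka = [H⁺][A⁻]/[HA] = [H⁺]² / ([HA]₀ − [H⁺]) = (1.778e-04)² / (0.076 − 1.778e-04) = 4.17e-07.

K_a = 4.17e-07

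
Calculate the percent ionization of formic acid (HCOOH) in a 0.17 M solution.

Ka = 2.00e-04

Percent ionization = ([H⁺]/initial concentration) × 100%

Using Ka equilibrium: x² + Ka×x - Ka×C = 0. Solving: [H⁺] = 5.7318e-03. Percent = (5.7318e-03/0.17) × 100

Percent ionization = 3.37%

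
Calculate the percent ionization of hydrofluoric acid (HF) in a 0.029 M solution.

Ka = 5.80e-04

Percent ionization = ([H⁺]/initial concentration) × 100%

Using Ka equilibrium: x² + Ka×x - Ka×C = 0. Solving: [H⁺] = 3.8215e-03. Percent = (3.8215e-03/0.029) × 100

Percent ionization = 13.2%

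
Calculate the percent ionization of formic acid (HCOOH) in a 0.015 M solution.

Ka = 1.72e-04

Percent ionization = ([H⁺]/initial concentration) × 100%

Using Ka equilibrium: x² + Ka×x - Ka×C = 0. Solving: [H⁺] = 1.5225e-03. Percent = (1.5225e-03/0.015) × 100

Percent ionization = 10.2%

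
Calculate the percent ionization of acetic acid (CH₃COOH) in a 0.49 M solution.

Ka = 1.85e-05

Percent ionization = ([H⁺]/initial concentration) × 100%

Using Ka equilibrium: x² + Ka×x - Ka×C = 0. Solving: [H⁺] = 3.0016e-03. Percent = (3.0016e-03/0.49) × 100

Percent ionization = 0.613%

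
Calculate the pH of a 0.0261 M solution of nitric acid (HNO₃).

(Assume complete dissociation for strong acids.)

[H⁺] = 0.0261 M for strong acid. pH = -log[H⁺] = -log(0.0261)

pH = 1.58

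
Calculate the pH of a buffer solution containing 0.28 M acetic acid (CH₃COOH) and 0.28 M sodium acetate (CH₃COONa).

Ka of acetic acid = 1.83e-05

pKa = -log(1.83e-05) = 4.74. pH = pKa + log([A⁻]/[HA]) = 4.74 + log(0.28/0.28)

pH = 4.74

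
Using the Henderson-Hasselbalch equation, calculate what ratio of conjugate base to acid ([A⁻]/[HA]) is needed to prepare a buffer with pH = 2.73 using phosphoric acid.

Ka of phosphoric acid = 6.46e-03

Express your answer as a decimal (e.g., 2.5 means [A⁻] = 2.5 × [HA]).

pKa = -log(6.46e-03) = 2.1898. pH = pKa + log([A⁻]/[HA]), so log([A⁻]/[HA]) = pH − pKa = 2.73 − 2.1898 = 0.5402. [A⁻]/[HA] = 10^(0.5402) = 3.47

[A⁻]/[HA] = 3.47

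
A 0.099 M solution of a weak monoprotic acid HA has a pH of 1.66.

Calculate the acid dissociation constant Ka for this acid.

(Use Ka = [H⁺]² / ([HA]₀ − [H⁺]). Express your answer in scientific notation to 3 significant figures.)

[H⁺] = 10^(−pH) = 10^(−1.66) = 2.188e-02 M. For HA ⇌ H⁺ + A⁻, Ka = [H⁺][A⁻]/[HA] = [H⁺]² / ([HA]₀ − [H⁺]) = (2.188e-02)² / (0.099 − 2.188e-02) = 6.21e-03.

K_a = 6.21e-03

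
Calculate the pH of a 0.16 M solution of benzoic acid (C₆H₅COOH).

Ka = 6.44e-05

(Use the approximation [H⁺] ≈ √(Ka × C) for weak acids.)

[H⁺] = √(Ka × C) = √(6.44e-05 × 0.16) = 3.2100e-03. pH = -log(3.2100e-03)

pH = 2.49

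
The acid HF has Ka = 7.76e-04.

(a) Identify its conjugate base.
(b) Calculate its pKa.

(a) The conjugate base is formed by removing one H⁺ from HF, giving F⁻. (b) pKa = -log(Ka) = -log(7.76e-04) = 3.11.

Conjugate base: F⁻; pK_a = 3.11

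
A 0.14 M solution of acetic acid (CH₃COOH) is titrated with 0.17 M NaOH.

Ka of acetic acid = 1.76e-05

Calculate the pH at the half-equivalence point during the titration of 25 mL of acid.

At half-equivalence [HA] = [A⁻], so Henderson-Hasselbalch gives pH = pKa = -log(1.76e-05) = 4.75.

pH = pKa = 4.75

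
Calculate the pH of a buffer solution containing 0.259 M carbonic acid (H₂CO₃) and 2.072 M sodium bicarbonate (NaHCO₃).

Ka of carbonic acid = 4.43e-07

pKa = -log(4.43e-07) = 6.35. pH = pKa + log([A⁻]/[HA]) = 6.35 + log(2.072/0.259)

pH = 7.26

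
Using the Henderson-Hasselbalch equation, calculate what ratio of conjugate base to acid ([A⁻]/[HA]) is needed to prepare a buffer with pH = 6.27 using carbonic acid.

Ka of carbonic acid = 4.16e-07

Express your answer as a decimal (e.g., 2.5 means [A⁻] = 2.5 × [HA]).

pKa = -log(4.16e-07) = 6.3809. pH = pKa + log([A⁻]/[HA]), so log([A⁻]/[HA]) = pH − pKa = 6.27 − 6.3809 = -0.1109. [A⁻]/[HA] = 10^(-0.1109) = 0.775

[A⁻]/[HA] = 0.775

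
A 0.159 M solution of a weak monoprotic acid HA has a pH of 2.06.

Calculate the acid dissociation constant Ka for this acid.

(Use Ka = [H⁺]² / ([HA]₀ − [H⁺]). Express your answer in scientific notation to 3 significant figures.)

[H⁺] = 10^(−pH) = 10^(−2.06) = 8.710e-03 M. For HA ⇌ H⁺ + A⁻, Ka = [H⁺][A⁻]/[HA] = [H⁺]² / ([HA]₀ − [H⁺]) = (8.710e-03)² / (0.159 − 8.710e-03) = 5.05e-04.

K_a = 5.05e-04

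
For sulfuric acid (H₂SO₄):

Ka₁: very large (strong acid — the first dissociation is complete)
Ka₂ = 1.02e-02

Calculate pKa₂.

pKa₂ = -log(Ka₂) = -log(1.02e-02) = 1.99.

pK_{a2} = 1.99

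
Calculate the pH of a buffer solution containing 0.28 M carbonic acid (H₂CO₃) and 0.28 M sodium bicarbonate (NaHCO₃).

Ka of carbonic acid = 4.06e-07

pKa = -log(4.06e-07) = 6.39. pH = pKa + log([A⁻]/[HA]) = 6.39 + log(0.28/0.28)

pH = 6.39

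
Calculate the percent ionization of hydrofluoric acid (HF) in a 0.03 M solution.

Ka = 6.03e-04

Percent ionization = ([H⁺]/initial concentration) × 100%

Using Ka equilibrium: x² + Ka×x - Ka×C = 0. Solving: [H⁺] = 3.9624e-03. Percent = (3.9624e-03/0.03) × 100

Percent ionization = 13.2%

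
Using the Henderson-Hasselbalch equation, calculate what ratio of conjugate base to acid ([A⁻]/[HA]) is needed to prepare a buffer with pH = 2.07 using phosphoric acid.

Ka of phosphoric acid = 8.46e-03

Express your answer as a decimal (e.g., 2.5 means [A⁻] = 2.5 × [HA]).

pKa = -log(8.46e-03) = 2.0726. pH = pKa + log([A⁻]/[HA]), so log([A⁻]/[HA]) = pH − pKa = 2.07 − 2.0726 = -0.0026. [A⁻]/[HA] = 10^(-0.0026) = 0.994

[A⁻]/[HA] = 0.994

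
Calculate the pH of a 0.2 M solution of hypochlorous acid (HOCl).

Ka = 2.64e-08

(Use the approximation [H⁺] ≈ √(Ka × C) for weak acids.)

[H⁺] = √(Ka × C) = √(2.64e-08 × 0.2) = 7.2664e-05. pH = -log(7.2664e-05)

pH = 4.14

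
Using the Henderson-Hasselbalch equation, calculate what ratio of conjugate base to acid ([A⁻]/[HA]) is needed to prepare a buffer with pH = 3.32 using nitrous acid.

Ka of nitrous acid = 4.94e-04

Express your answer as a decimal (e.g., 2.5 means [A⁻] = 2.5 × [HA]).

pKa = -log(4.94e-04) = 3.3063. pH = pKa + log([A⁻]/[HA]), so log([A⁻]/[HA]) = pH − pKa = 3.32 − 3.3063 = 0.0137. [A⁻]/[HA] = 10^(0.0137) = 1.03

[A⁻]/[HA] = 1.03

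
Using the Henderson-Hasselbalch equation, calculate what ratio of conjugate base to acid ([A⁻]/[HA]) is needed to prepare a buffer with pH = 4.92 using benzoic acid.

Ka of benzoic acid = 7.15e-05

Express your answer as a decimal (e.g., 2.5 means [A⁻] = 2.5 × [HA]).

pKa = -log(7.15e-05) = 4.1457. pH = pKa + log([A⁻]/[HA]), so log([A⁻]/[HA]) = pH − pKa = 4.92 − 4.1457 = 0.7743. [A⁻]/[HA] = 10^(0.7743) = 5.95

[A⁻]/[HA] = 5.95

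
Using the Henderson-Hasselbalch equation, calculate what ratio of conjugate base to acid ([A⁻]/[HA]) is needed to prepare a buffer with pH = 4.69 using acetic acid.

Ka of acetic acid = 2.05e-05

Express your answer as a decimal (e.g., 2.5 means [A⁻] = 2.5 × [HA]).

pKa = -log(2.05e-05) = 4.6882. pH = pKa + log([A⁻]/[HA]), so log([A⁻]/[HA]) = pH − pKa = 4.69 − 4.6882 = 0.0018. [A⁻]/[HA] = 10^(0.0018) = 1.00

[A⁻]/[HA] = 1.00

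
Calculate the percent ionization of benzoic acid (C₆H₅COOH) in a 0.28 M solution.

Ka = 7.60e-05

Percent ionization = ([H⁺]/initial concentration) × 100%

Using Ka equilibrium: x² + Ka×x - Ka×C = 0. Solving: [H⁺] = 4.5752e-03. Percent = (4.5752e-03/0.28) × 100

Percent ionization = 1.63%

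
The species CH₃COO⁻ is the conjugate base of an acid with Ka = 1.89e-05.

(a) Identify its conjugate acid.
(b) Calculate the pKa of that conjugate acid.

(a) The conjugate acid is formed by adding one H⁺ to CH₃COO⁻, giving CH₃COOH. (b) pKa = -log(Ka) = -log(1.89e-05) = 4.72.

Conjugate acid: CH₃COOH; pK_a = 4.72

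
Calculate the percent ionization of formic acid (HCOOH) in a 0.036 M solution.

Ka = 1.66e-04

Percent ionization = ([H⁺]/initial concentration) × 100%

Using Ka equilibrium: x² + Ka×x - Ka×C = 0. Solving: [H⁺] = 2.3630e-03. Percent = (2.3630e-03/0.036) × 100

Percent ionization = 6.56%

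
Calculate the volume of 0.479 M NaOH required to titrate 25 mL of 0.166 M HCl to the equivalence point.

At equivalence: moles acid = moles base. moles HCl = 0.166 × 25/1000 = 0.00415 mol. V_base = moles / 0.479 × 1000 = 8.7 mL.

V_{base} = 8.7 mL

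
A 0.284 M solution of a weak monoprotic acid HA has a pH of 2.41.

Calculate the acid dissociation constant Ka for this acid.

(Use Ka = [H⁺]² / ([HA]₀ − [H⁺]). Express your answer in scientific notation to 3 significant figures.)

[H⁺] = 10^(−pH) = 10^(−2.41) = 3.890e-03 M. For HA ⇌ H⁺ + A⁻, Ka = [H⁺][A⁻]/[HA] = [H⁺]² / ([HA]₀ − [H⁺]) = (3.890e-03)² / (0.284 − 3.890e-03) = 5.40e-05.

K_a = 5.40e-05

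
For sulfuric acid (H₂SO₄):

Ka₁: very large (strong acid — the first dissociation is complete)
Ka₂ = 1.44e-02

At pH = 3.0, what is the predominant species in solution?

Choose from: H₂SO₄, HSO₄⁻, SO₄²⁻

The first dissociation is complete, so H₂SO₄ itself is never the predominant species in water; pKa₂ = -log(1.44e-02) = 1.84. For a polyprotic acid the predominant species crosses at each pKa: below pKa_n the protonated form dominates, above it the deprotonated form does. At pH = 3.0, the predominant species is SO₄²⁻.

SO₄²⁻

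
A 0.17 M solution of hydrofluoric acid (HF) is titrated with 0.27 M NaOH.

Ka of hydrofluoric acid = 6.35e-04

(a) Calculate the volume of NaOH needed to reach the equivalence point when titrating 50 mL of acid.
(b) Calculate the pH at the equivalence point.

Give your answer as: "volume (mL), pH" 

moles acid = 0.17 × 50/1000 = 0.0085 mol; V_base = moles/0.27 × 1000 = 31.5 mL. At equivalence only the conjugate base is present: [A⁻] = 0.0085/0.081 = 1.0432e-01 M. Kb = Kw/Ka = 1.57e-11; [OH⁻] = √(Kb × [A⁻]) = 1.2817e-06; pOH = 5.89; pH = 14 - pOH = 8.11.

V = 31.5 mL, pH = 8.11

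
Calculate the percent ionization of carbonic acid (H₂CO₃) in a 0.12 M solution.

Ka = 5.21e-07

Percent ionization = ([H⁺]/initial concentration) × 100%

Using Ka equilibrium: x² + Ka×x - Ka×C = 0. Solving: [H⁺] = 2.4978e-04. Percent = (2.4978e-04/0.12) × 100

Percent ionization = 0.208%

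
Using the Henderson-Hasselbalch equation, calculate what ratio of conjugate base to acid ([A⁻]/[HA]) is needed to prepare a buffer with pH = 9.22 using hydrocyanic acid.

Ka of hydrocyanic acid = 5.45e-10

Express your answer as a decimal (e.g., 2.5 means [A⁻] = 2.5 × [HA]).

pKa = -log(5.45e-10) = 9.2636. pH = pKa + log([A⁻]/[HA]), so log([A⁻]/[HA]) = pH − pKa = 9.22 − 9.2636 = -0.0436. [A⁻]/[HA] = 10^(-0.0436) = 0.904

[A⁻]/[HA] = 0.904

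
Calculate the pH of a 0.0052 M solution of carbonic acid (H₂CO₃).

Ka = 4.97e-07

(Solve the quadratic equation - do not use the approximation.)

x² + Ka×x - Ka×C = 0. Using quadratic formula: [H⁺] = 5.0589e-05

pH = 4.30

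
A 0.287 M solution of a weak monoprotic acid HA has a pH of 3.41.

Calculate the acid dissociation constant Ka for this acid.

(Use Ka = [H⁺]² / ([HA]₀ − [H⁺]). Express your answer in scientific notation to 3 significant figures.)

[H⁺] = 10^(−pH) = 10^(−3.41) = 3.890e-04 M. For HA ⇌ H⁺ + A⁻, Ka = [H⁺][A⁻]/[HA] = [H⁺]² / ([HA]₀ − [H⁺]) = (3.890e-04)² / (0.287 − 3.890e-04) = 5.28e-07.

K_a = 5.28e-07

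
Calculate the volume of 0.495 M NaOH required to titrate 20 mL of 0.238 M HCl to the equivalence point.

At equivalence: moles acid = moles base. moles HCl = 0.238 × 20/1000 = 0.00476 mol. V_base = moles / 0.495 × 1000 = 9.6 mL.

V_{base} = 9.6 mL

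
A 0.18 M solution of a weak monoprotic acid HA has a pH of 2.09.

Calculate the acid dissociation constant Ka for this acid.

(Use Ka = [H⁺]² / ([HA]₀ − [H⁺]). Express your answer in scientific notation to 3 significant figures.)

[H⁺] = 10^(−pH) = 10^(−2.09) = 8.128e-03 M. For HA ⇌ H⁺ + A⁻, Ka = [H⁺][A⁻]/[HA] = [H⁺]² / ([HA]₀ − [H⁺]) = (8.128e-03)² / (0.18 − 8.128e-03) = 3.84e-04.

K_a = 3.84e-04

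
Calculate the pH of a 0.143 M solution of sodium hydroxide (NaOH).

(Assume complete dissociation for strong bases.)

[OH⁻] = 0.143 M for strong base. pOH = -log[OH⁻] = 0.84, pH = 14 - pOH

pH = 13.16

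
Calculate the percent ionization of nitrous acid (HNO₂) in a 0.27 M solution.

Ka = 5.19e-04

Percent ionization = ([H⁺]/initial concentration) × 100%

Using Ka equilibrium: x² + Ka×x - Ka×C = 0. Solving: [H⁺] = 1.1581e-02. Percent = (1.1581e-02/0.27) × 100

Percent ionization = 4.29%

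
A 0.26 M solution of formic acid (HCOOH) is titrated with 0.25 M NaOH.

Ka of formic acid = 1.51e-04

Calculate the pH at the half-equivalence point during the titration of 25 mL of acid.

At half-equivalence [HA] = [A⁻], so Henderson-Hasselbalch gives pH = pKa = -log(1.51e-04) = 3.82.

pH = pKa = 3.82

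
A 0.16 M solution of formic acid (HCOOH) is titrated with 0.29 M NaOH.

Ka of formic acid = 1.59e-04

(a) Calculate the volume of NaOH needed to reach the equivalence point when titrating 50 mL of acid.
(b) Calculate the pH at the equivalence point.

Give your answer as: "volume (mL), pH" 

moles acid = 0.16 × 50/1000 = 0.008 mol; V_base = moles/0.29 × 1000 = 27.6 mL. At equivalence only the conjugate base is present: [A⁻] = 0.008/0.078 = 1.0311e-01 M. Kb = Kw/Ka = 6.29e-11; [OH⁻] = √(Kb × [A⁻]) = 2.5466e-06; pOH = 5.59; pH = 14 - pOH = 8.41.

V = 27.6 mL, pH = 8.41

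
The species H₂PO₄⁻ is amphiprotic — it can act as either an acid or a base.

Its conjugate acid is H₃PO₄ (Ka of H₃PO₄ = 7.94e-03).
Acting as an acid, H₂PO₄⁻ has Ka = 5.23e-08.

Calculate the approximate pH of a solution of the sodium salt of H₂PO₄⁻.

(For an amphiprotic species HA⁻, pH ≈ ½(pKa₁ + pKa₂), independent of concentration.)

pKa₁ = -log(7.94e-03) = 2.10; pKa₂ = -log(5.23e-08) = 7.28. For an amphiprotic species, pH ≈ ½(pKa₁ + pKa₂) = ½(2.10 + 7.28) = 4.69.

pH = 4.69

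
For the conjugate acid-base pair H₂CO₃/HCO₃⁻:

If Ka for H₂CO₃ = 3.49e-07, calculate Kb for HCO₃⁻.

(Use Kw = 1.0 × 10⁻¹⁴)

For a conjugate pair Ka × Kb = Kw, so Kb = Kw/Ka = 1.0 × 10⁻¹⁴ / 3.49e-07 = 2.87e-08.

K_b = 2.87e-08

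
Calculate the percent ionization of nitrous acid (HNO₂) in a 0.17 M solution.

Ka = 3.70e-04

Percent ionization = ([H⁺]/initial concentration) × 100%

Using Ka equilibrium: x² + Ka×x - Ka×C = 0. Solving: [H⁺] = 7.7481e-03. Percent = (7.7481e-03/0.17) × 100

Percent ionization = 4.56%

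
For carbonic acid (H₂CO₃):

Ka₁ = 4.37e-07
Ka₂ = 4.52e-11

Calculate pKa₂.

pKa₂ = -log(Ka₂) = -log(4.52e-11) = 10.34.

pK_{a2} = 10.34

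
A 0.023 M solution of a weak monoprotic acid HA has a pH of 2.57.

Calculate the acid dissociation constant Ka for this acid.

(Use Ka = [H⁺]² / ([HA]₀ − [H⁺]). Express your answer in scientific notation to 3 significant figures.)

[H⁺] = 10^(−pH) = 10^(−2.57) = 2.692e-03 M. For HA ⇌ H⁺ + A⁻, Ka = [H⁺][A⁻]/[HA] = [H⁺]² / ([HA]₀ − [H⁺]) = (2.692e-03)² / (0.023 − 2.692e-03) = 3.57e-04.

K_a = 3.57e-04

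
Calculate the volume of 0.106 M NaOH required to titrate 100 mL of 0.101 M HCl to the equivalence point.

At equivalence: moles acid = moles base. moles HCl = 0.101 × 100/1000 = 0.0101 mol. V_base = moles / 0.106 × 1000 = 95.3 mL.

V_{base} = 95.3 mL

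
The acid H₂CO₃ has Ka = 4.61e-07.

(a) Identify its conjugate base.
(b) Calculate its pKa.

(a) The conjugate base is formed by removing one H⁺ from H₂CO₃, giving HCO₃⁻. (b) pKa = -log(Ka) = -log(4.61e-07) = 6.34.

Conjugate base: HCO₃⁻; pK_a = 6.34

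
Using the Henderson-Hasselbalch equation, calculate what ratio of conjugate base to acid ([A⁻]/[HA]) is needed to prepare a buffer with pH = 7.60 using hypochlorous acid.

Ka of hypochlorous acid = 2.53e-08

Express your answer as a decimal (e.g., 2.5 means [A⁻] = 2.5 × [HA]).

pKa = -log(2.53e-08) = 7.5969. pH = pKa + log([A⁻]/[HA]), so log([A⁻]/[HA]) = pH − pKa = 7.60 − 7.5969 = 0.0031. [A⁻]/[HA] = 10^(0.0031) = 1.01

[A⁻]/[HA] = 1.01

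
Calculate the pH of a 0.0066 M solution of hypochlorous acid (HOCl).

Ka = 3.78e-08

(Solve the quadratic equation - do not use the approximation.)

x² + Ka×x - Ka×C = 0. Using quadratic formula: [H⁺] = 1.5776e-05

pH = 4.80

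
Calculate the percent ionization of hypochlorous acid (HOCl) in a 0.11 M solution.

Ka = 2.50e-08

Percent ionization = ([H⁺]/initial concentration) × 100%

Using Ka equilibrium: x² + Ka×x - Ka×C = 0. Solving: [H⁺] = 5.2428e-05. Percent = (5.2428e-05/0.11) × 100

Percent ionization = 0.0477%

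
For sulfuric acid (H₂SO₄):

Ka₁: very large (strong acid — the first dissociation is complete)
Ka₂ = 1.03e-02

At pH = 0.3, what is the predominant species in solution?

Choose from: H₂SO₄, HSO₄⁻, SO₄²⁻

The first dissociation is complete, so H₂SO₄ itself is never the predominant species in water; pKa₂ = -log(1.03e-02) = 1.99. For a polyprotic acid the predominant species crosses at each pKa: below pKa_n the protonated form dominates, above it the deprotonated form does. At pH = 0.3, the predominant species is HSO₄⁻.

HSO₄⁻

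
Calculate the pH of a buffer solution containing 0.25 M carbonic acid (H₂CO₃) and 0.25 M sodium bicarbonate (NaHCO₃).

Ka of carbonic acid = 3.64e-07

pKa = -log(3.64e-07) = 6.44. pH = pKa + log([A⁻]/[HA]) = 6.44 + log(0.25/0.25)

pH = 6.44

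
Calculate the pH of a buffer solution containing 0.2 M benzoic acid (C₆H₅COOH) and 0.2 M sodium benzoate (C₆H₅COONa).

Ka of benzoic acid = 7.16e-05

pKa = -log(7.16e-05) = 4.15. pH = pKa + log([A⁻]/[HA]) = 4.15 + log(0.2/0.2)

pH = 4.15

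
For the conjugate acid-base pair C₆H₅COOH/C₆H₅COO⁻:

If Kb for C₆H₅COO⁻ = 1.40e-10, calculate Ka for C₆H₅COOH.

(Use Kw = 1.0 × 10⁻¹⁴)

For a conjugate pair Ka × Kb = Kw, so Ka = Kw/Kb = 1.0 × 10⁻¹⁴ / 1.40e-10 = 7.14e-05.

K_a = 7.14e-05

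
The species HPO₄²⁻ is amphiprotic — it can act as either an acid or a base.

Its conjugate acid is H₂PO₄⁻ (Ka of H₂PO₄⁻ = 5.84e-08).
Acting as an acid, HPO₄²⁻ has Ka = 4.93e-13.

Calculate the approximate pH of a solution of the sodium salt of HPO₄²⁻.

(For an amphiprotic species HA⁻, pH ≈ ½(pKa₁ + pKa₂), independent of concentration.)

pKa₁ = -log(5.84e-08) = 7.23; pKa₂ = -log(4.93e-13) = 12.31. For an amphiprotic species, pH ≈ ½(pKa₁ + pKa₂) = ½(7.23 + 12.31) = 9.77.

pH = 9.77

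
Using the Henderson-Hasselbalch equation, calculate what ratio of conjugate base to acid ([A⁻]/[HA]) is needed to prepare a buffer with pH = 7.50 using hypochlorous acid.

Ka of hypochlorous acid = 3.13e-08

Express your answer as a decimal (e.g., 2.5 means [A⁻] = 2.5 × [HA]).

pKa = -log(3.13e-08) = 7.5045. pH = pKa + log([A⁻]/[HA]), so log([A⁻]/[HA]) = pH − pKa = 7.50 − 7.5045 = -0.0045. [A⁻]/[HA] = 10^(-0.0045) = 0.990

[A⁻]/[HA] = 0.990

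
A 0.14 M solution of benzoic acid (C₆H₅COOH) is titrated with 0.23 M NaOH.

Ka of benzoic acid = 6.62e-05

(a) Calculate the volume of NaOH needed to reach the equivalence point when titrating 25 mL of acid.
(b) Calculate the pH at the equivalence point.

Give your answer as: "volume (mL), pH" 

moles acid = 0.14 × 25/1000 = 0.0035 mol; V_base = moles/0.23 × 1000 = 15.2 mL. At equivalence only the conjugate base is present: [A⁻] = 0.0035/0.040 = 8.7027e-02 M. Kb = Kw/Ka = 1.51e-10; [OH⁻] = √(Kb × [A⁻]) = 3.6258e-06; pOH = 5.44; pH = 14 - pOH = 8.56.

V = 15.2 mL, pH = 8.56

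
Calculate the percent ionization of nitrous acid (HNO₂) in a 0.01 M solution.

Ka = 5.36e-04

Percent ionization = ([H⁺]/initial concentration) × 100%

Using Ka equilibrium: x² + Ka×x - Ka×C = 0. Solving: [H⁺] = 2.0626e-03. Percent = (2.0626e-03/0.01) × 100

Percent ionization = 20.6%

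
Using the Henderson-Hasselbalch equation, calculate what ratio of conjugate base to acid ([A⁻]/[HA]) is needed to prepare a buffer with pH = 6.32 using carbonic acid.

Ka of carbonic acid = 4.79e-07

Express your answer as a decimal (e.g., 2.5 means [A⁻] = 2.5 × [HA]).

pKa = -log(4.79e-07) = 6.3197. pH = pKa + log([A⁻]/[HA]), so log([A⁻]/[HA]) = pH − pKa = 6.32 − 6.3197 = 0.0003. [A⁻]/[HA] = 10^(0.0003) = 1.00

[A⁻]/[HA] = 1.00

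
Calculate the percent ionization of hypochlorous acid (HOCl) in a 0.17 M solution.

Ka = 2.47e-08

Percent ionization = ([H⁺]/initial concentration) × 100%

Using Ka equilibrium: x² + Ka×x - Ka×C = 0. Solving: [H⁺] = 6.4787e-05. Percent = (6.4787e-05/0.17) × 100

Percent ionization = 0.0381%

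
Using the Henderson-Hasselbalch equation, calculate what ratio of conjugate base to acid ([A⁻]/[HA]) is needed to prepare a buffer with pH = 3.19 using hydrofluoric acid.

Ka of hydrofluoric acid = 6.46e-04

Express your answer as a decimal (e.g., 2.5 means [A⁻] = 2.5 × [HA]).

pKa = -log(6.46e-04) = 3.1898. pH = pKa + log([A⁻]/[HA]), so log([A⁻]/[HA]) = pH − pKa = 3.19 − 3.1898 = 0.0002. [A⁻]/[HA] = 10^(0.0002) = 1.00

[A⁻]/[HA] = 1.00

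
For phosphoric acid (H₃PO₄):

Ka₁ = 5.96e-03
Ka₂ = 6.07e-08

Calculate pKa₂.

pKa₂ = -log(Ka₂) = -log(6.07e-08) = 7.22.

pK_{a2} = 7.22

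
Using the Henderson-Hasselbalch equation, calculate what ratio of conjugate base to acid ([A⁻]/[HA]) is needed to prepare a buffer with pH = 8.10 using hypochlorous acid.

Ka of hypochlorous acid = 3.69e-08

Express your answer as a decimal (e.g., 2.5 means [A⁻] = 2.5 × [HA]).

pKa = -log(3.69e-08) = 7.4330. pH = pKa + log([A⁻]/[HA]), so log([A⁻]/[HA]) = pH − pKa = 8.10 − 7.4330 = 0.6670. [A⁻]/[HA] = 10^(0.6670) = 4.65

[A⁻]/[HA] = 4.65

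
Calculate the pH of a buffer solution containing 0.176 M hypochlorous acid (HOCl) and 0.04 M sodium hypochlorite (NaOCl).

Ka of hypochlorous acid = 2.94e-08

pKa = -log(2.94e-08) = 7.53. pH = pKa + log([A⁻]/[HA]) = 7.53 + log(0.04/0.176)

pH = 6.89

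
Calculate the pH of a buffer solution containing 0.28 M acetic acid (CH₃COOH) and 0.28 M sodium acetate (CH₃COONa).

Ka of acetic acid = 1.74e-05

pKa = -log(1.74e-05) = 4.76. pH = pKa + log([A⁻]/[HA]) = 4.76 + log(0.28/0.28)

pH = 4.76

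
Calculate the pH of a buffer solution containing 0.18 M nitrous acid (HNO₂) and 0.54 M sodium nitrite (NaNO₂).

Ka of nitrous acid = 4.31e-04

pKa = -log(4.31e-04) = 3.37. pH = pKa + log([A⁻]/[HA]) = 3.37 + log(0.54/0.18)

pH = 3.84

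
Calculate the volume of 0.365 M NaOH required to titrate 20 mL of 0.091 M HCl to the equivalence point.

At equivalence: moles acid = moles base. moles HCl = 0.091 × 20/1000 = 0.00182 mol. V_base = moles / 0.365 × 1000 = 5.0 mL.

V_{base} = 5.0 mL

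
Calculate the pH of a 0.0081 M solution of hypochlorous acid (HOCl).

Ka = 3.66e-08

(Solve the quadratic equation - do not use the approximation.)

x² + Ka×x - Ka×C = 0. Using quadratic formula: [H⁺] = 1.7200e-05

pH = 4.76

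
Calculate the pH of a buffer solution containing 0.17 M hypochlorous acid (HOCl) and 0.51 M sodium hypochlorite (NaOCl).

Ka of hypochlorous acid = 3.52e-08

pKa = -log(3.52e-08) = 7.45. pH = pKa + log([A⁻]/[HA]) = 7.45 + log(0.51/0.17)

pH = 7.93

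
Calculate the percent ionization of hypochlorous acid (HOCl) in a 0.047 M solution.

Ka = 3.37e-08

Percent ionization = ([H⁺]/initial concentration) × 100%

Using Ka equilibrium: x² + Ka×x - Ka×C = 0. Solving: [H⁺] = 3.9781e-05. Percent = (3.9781e-05/0.047) × 100

Percent ionization = 0.0846%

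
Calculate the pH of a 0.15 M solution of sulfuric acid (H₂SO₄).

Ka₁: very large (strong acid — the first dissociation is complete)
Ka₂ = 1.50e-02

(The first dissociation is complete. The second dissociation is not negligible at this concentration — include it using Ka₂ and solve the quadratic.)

First dissociation is complete: [H⁺]₀ = [HSO₄⁻]₀ = C = 0.15 M. Second dissociation HSO₄⁻ ⇌ H⁺ + SO₄²⁻: let x = [SO₄²⁻]. Ka₂ = (C + x)·x / (C − x) = 1.50e-02 → x² + (C + Ka₂)·x − Ka₂·C = 0 → x² + 0.16500·x − 2.250e-03 = 0. x = (−0.16500 + √(0.16500² + 4 × 2.250e-03)) / 2 = 1.2664e-02 M. [H⁺] = C + x = 0.15 + 1.2664e-02 = 1.6266e-01 M. pH = -log(1.6266e-01) = 0.79.

pH = 0.79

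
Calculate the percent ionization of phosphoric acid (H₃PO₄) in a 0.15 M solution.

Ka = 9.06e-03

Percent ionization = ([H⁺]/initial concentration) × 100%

Using Ka equilibrium: x² + Ka×x - Ka×C = 0. Solving: [H⁺] = 3.2612e-02. Percent = (3.2612e-02/0.15) × 100

Percent ionization = 21.7%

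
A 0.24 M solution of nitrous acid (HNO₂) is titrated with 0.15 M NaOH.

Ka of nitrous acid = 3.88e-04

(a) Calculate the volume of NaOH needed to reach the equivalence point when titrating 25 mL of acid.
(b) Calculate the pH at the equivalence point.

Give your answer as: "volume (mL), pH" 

moles acid = 0.24 × 25/1000 = 0.006 mol; V_base = moles/0.15 × 1000 = 40.0 mL. At equivalence only the conjugate base is present: [A⁻] = 0.006/0.065 = 9.2308e-02 M. Kb = Kw/Ka = 2.58e-11; [OH⁻] = √(Kb × [A⁻]) = 1.5424e-06; pOH = 5.81; pH = 14 - pOH = 8.19.

V = 40.0 mL, pH = 8.19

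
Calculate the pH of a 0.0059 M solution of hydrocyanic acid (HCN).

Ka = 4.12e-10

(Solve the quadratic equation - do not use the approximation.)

x² + Ka×x - Ka×C = 0. Using quadratic formula: [H⁺] = 1.5589e-06

pH = 5.81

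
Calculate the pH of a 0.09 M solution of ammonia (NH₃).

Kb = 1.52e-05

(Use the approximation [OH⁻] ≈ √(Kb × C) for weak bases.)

[OH⁻] = √(Kb × C) = √(1.52e-05 × 0.09) = 1.1696e-03. pOH = 2.93, pH = 14 - pOH

pH = 11.07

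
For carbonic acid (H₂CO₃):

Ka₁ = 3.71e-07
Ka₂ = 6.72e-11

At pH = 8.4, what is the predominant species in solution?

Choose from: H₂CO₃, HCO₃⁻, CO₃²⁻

pKa₁ = 6.43, pKa₂ = 10.17. For a polyprotic acid the predominant species crosses at each pKa: below pKa_n the protonated form dominates, above it the deprotonated form does. At pH = 8.4, the predominant species is HCO₃⁻.

HCO₃⁻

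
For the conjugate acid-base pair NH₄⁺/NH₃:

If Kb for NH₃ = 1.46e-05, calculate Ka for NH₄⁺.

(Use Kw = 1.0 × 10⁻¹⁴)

For a conjugate pair Ka × Kb = Kw, so Ka = Kw/Kb = 1.0 × 10⁻¹⁴ / 1.46e-05 = 6.85e-10.

K_a = 6.85e-10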